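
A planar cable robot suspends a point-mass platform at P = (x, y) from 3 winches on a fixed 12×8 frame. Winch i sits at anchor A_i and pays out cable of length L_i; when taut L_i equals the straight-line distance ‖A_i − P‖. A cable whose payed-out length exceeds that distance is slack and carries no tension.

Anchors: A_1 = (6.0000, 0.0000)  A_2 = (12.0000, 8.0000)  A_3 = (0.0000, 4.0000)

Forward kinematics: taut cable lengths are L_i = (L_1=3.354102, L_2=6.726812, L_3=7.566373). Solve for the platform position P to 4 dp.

(7.5000, 3.0000)

circle eqns → linear via eq_j − eq_1; set q_j = A_j·A_j − L_j²
q_1 = 36.0000+0.0000−11.2500 = 24.7500
-12.0000·x − 16.0000·y = q_1−q_2 = -138.0000
12.0000·x − 8.0000·y = q_1−q_3 = 66.0000
solve first two rows → x=7.5000, y=3.0000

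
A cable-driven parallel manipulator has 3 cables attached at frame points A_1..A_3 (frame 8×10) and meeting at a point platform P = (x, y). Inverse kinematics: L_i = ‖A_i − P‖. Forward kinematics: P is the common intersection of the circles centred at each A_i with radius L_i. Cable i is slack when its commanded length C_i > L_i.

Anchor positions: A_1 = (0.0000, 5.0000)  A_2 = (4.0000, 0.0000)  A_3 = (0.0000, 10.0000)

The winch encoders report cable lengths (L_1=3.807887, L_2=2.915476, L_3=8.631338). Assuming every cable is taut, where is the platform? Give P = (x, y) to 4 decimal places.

each cable: (A_i−P)·(A_i−P) = L_i²; let q_i = ‖A_i‖²−L_i²
q_1 = 0.0000+25.0000−14.5000 = 10.5000
row 1: -8.0000x + 10.0000y = 3.0000  (q_2=7.5000)
row 2: 0.0000x − 10.0000y = -15.0000  (q_3=25.5000)
Cramer on rows 1–2 → x = 1.5000, y = 1.5000

(1.5000, 1.5000)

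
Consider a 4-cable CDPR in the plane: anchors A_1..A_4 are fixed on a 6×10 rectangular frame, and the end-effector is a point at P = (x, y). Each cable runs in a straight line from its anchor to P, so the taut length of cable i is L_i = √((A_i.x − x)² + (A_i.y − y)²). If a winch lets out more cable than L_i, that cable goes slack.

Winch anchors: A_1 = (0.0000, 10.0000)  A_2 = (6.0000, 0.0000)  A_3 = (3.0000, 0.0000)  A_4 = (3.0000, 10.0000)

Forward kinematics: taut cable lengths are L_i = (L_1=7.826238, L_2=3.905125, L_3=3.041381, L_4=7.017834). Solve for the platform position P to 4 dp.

each cable: (A_i−P)·(A_i−P) = L_i²; let q_i = ‖A_i‖²−L_i²
q_1 = 0.0000+100.0000−61.2500 = 38.7500
row 1: -12.0000x + 20.0000y = 18.0000  (q_2=20.7500)
row 2: -6.0000x + 20.0000y = 39.0000  (q_3=-0.2500)
row 3: -6.0000x + 0.0000y = -21.0000  (q_4=59.7500)
Cramer on rows 1–2 → x = 3.5000, y = 3.0000
check cable 4: ‖A_4−P‖² = 49.2500 ≈ L_4² = 49.2500 ✓

(3.5000, 3.0000)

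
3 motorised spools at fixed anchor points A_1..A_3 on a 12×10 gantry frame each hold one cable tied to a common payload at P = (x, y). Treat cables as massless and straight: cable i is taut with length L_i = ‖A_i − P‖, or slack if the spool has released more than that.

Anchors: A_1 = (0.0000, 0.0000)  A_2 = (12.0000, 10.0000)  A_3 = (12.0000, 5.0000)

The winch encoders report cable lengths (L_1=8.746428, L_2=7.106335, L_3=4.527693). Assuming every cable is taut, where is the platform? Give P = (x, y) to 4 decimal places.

expand ‖A_i−P‖²=L_i² and subtract eq 1 (k_i ≔ ‖A_i‖²−L_i²)
k_1 = 0.0000+0.0000−76.5000 = -76.5000
eq1−eq2 → [-24.0000  -20.0000]·P = -270.0000
eq1−eq3 → [-24.0000  -10.0000]·P = -225.0000
2×2 solve → P = (7.5000, 4.5000)

(7.5000, 4.5000)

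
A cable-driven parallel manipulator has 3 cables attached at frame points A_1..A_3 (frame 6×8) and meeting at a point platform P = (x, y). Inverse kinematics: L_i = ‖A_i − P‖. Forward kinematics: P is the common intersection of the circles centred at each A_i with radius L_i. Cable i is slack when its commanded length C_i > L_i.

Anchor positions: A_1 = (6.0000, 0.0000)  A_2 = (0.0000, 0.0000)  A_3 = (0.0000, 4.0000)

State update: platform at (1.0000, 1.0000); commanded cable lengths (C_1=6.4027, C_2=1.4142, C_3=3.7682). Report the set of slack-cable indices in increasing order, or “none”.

1, 3

cable 1: L_1 = ‖A_1−P‖ = 5.0990;  C_1 = 6.4027 → slack
cable 2: L_2 = ‖A_2−P‖ = 1.4142;  C_2 = 1.4142 → taut
cable 3: L_3 = ‖A_3−P‖ = 3.1623;  C_3 = 3.7682 → slack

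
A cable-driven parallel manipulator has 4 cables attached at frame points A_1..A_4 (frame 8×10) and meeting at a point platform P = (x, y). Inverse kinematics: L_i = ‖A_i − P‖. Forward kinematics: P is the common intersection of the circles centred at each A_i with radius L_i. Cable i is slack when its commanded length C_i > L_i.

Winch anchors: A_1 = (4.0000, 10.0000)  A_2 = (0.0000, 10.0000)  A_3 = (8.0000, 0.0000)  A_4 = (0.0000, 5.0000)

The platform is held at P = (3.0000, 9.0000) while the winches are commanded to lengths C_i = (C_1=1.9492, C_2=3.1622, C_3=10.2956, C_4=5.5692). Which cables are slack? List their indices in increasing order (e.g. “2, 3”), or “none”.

i=1: geometric 1.4142 vs commanded 1.9492 ⇒ slack
i=2: geometric 3.1623 vs commanded 3.1622 ⇒ taut
i=3: geometric 10.2956 vs commanded 10.2956 ⇒ taut
i=4: geometric 5.0000 vs commanded 5.5692 ⇒ slack

1, 4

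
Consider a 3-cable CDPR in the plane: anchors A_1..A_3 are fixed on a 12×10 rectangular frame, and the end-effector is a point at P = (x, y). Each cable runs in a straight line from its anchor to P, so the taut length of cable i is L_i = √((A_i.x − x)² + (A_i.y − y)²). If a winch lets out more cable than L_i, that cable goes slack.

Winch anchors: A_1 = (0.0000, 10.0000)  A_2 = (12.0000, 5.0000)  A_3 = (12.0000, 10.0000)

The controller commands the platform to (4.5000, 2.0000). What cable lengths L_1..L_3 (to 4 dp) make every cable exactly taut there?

L_1 = √((0.0000−4.5000)² + (10.0000−2.0000)²) = 9.1788
L_2 = √((12.0000−4.5000)² + (5.0000−2.0000)²) = 8.0777
L_3 = √((12.0000−4.5000)² + (10.0000−2.0000)²) = 10.9659

(9.1788, 8.0777, 10.9659)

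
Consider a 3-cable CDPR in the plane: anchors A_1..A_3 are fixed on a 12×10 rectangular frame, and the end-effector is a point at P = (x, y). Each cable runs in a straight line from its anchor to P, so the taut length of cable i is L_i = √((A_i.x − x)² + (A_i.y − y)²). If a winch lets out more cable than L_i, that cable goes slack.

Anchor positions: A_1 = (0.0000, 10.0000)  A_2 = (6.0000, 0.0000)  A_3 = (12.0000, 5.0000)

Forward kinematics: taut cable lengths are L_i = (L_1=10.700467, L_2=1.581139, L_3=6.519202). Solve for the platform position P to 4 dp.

(6.5000, 1.5000)

circle eqns → linear via eq_j − eq_1; set c_j = A_j·A_j − L_j²
c_1 = 0.0000+100.0000−114.5000 = -14.5000
-12.0000·x + 20.0000·y = c_1−c_2 = -48.0000
-24.0000·x + 10.0000·y = c_1−c_3 = -141.0000
solve first two rows → x=6.5000, y=1.5000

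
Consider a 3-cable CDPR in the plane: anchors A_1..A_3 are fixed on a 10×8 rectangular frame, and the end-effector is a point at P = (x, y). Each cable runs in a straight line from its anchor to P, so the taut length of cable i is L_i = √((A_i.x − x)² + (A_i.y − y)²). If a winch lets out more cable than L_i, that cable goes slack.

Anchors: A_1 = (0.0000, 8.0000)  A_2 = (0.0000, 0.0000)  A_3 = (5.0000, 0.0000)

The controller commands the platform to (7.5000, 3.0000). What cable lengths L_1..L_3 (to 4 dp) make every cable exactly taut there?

L_1 = √((0.0000−7.5000)² + (8.0000−3.0000)²) = 9.0139
L_2 = √((0.0000−7.5000)² + (0.0000−3.0000)²) = 8.0777
L_3 = √((5.0000−7.5000)² + (0.0000−3.0000)²) = 3.9051

(9.0139, 8.0777, 3.9051)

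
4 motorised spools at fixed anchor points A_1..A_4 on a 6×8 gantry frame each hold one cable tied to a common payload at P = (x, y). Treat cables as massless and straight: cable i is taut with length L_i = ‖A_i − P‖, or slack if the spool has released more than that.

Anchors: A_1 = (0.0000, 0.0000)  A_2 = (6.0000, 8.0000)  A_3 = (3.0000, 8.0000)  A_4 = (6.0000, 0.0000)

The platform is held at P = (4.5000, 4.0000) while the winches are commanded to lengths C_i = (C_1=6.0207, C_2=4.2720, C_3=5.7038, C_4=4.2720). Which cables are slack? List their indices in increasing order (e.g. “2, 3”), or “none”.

3

i=1: geometric 6.0208 vs commanded 6.0207 ⇒ taut
i=2: geometric 4.2720 vs commanded 4.2720 ⇒ taut
i=3: geometric 4.2720 vs commanded 5.7038 ⇒ slack
i=4: geometric 4.2720 vs commanded 4.2720 ⇒ taut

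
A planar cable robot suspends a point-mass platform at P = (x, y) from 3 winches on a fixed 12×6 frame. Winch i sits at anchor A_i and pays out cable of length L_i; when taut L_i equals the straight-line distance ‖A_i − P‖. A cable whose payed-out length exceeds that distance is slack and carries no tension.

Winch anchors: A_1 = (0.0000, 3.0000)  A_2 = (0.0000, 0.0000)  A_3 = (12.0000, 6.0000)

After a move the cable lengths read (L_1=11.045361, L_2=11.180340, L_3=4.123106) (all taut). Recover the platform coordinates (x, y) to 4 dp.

expand ‖A_i−P‖²=L_i² and subtract eq 1 (k_i ≔ ‖A_i‖²−L_i²)
k_1 = 0.0000+9.0000−122.0000 = -113.0000
eq1−eq2 → [0.0000  6.0000]·P = 12.0000
eq1−eq3 → [-24.0000  -6.0000]·P = -276.0000
2×2 solve → P = (11.0000, 2.0000)

(11.0000, 2.0000)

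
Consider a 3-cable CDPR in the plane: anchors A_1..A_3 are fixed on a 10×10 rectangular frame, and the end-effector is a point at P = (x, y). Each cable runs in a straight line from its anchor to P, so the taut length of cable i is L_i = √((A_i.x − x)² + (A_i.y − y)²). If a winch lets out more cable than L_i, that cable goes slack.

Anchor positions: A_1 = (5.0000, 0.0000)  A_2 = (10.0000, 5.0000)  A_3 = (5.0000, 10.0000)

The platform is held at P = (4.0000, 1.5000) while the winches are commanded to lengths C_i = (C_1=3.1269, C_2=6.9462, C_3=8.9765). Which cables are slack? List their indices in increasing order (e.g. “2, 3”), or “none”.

i=1: geometric 1.8028 vs commanded 3.1269 ⇒ slack
i=2: geometric 6.9462 vs commanded 6.9462 ⇒ taut
i=3: geometric 8.5586 vs commanded 8.9765 ⇒ slack

1, 3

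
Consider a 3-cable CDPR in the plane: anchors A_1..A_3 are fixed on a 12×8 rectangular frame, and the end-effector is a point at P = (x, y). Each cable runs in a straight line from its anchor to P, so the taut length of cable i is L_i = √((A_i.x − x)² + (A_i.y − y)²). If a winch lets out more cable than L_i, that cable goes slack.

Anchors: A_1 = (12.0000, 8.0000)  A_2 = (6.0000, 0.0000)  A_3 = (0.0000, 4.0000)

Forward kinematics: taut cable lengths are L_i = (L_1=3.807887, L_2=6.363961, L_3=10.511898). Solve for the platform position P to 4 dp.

circle eqns → linear via eq_j − eq_1; set k_j = A_j·A_j − L_j²
k_1 = 144.0000+64.0000−14.5000 = 193.5000
12.0000·x + 16.0000·y = k_1−k_2 = 198.0000
24.0000·x + 8.0000·y = k_1−k_3 = 288.0000
solve first two rows → x=10.5000, y=4.5000

(10.5000, 4.5000)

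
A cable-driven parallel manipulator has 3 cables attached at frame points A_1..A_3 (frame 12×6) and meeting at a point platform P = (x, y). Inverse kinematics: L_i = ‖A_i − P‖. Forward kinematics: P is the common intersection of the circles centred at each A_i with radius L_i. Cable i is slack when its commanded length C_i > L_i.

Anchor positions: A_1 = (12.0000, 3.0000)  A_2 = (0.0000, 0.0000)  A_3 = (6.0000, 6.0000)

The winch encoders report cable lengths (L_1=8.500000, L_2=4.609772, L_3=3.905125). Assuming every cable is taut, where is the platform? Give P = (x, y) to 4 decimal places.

(3.5000, 3.0000)

circle eqns → linear via eq_j − eq_1; set q_j = A_j·A_j − L_j²
q_1 = 144.0000+9.0000−72.2500 = 80.7500
24.0000·x + 6.0000·y = q_1−q_2 = 102.0000
12.0000·x − 6.0000·y = q_1−q_3 = 24.0000
solve first two rows → x=3.5000, y=3.0000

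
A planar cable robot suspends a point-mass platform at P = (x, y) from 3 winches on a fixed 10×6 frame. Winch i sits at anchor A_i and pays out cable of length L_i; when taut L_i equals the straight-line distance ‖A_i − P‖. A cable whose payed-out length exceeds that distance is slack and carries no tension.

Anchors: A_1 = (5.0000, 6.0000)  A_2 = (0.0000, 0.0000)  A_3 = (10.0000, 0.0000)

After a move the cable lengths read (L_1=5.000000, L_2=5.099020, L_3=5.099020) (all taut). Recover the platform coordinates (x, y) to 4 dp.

(5.0000, 1.0000)

expand ‖A_i−P‖²=L_i² and subtract eq 1 (q_i ≔ ‖A_i‖²−L_i²)
q_1 = 25.0000+36.0000−25.0000 = 36.0000
eq1−eq2 → [10.0000  12.0000]·P = 62.0000
eq1−eq3 → [-10.0000  12.0000]·P = -38.0000
2×2 solve → P = (5.0000, 1.0000)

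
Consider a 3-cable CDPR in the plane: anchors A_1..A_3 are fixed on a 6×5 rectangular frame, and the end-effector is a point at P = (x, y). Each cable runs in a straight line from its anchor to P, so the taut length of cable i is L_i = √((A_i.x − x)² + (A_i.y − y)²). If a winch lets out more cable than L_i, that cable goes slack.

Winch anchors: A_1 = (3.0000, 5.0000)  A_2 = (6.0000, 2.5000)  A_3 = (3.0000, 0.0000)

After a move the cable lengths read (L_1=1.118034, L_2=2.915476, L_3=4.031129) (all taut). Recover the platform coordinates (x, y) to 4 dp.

circle eqns → linear via eq_j − eq_1; set k_j = A_j·A_j − L_j²
k_1 = 9.0000+25.0000−1.2500 = 32.7500
-6.0000·x + 5.0000·y = k_1−k_2 = -1.0000
0.0000·x + 10.0000·y = k_1−k_3 = 40.0000
solve first two rows → x=3.5000, y=4.0000

(3.5000, 4.0000)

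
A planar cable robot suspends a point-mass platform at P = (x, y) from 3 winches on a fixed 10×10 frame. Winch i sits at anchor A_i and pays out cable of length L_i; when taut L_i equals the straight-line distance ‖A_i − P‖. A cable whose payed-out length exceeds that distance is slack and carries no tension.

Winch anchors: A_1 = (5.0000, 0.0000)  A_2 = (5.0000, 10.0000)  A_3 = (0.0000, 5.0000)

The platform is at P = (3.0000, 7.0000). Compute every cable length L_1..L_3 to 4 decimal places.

(7.2801, 3.6056, 3.6056)

cable 1: Δx=2.0000, Δy=-7.0000; L_1 = √(Δx²+Δy²) = 7.2801
cable 2: Δx=2.0000, Δy=3.0000; L_2 = √(Δx²+Δy²) = 3.6056
cable 3: Δx=-3.0000, Δy=-2.0000; L_3 = √(Δx²+Δy²) = 3.6056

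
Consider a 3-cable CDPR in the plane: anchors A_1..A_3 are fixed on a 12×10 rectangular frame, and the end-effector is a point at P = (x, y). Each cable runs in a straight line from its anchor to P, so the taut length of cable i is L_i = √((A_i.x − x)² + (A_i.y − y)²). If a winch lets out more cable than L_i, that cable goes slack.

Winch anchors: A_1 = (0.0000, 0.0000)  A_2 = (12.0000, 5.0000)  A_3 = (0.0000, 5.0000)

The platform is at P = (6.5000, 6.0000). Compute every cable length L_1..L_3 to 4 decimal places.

L_1 = √((0.0000−6.5000)² + (0.0000−6.0000)²) = 8.8459
L_2 = √((12.0000−6.5000)² + (5.0000−6.0000)²) = 5.5902
L_3 = √((0.0000−6.5000)² + (5.0000−6.0000)²) = 6.5765

(8.8459, 5.5902, 6.5765)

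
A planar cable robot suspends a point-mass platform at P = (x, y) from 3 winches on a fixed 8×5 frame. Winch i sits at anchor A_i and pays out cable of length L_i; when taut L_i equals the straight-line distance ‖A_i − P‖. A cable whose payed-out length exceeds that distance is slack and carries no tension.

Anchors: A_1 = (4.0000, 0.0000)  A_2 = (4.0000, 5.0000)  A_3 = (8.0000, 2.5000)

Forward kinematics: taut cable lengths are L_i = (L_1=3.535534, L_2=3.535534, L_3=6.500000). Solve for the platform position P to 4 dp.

circle eqns → linear via eq_j − eq_1; set q_j = A_j·A_j − L_j²
q_1 = 16.0000+0.0000−12.5000 = 3.5000
0.0000·x − 10.0000·y = q_1−q_2 = -25.0000
-8.0000·x − 5.0000·y = q_1−q_3 = -24.5000
solve first two rows → x=1.5000, y=2.5000

(1.5000, 2.5000)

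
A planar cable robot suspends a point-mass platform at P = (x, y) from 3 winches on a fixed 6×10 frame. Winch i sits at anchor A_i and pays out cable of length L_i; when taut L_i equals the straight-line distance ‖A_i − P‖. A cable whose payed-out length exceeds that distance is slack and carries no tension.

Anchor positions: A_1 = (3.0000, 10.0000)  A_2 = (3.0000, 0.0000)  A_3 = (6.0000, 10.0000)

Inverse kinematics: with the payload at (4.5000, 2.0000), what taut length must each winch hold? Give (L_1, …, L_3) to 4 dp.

(8.1394, 2.5000, 8.1394)

L_1 = √((3.0000−4.5000)² + (10.0000−2.0000)²) = 8.1394
L_2 = √((3.0000−4.5000)² + (0.0000−2.0000)²) = 2.5000
L_3 = √((6.0000−4.5000)² + (10.0000−2.0000)²) = 8.1394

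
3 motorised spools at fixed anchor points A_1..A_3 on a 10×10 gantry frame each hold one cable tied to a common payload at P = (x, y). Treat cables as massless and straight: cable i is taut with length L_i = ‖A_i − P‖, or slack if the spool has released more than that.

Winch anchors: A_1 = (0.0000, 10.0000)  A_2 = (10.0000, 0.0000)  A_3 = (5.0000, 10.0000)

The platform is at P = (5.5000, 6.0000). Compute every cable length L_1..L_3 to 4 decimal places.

(6.8007, 7.5000, 4.0311)

L_1 = √((0.0000−5.5000)² + (10.0000−6.0000)²) = 6.8007
L_2 = √((10.0000−5.5000)² + (0.0000−6.0000)²) = 7.5000
L_3 = √((5.0000−5.5000)² + (10.0000−6.0000)²) = 4.0311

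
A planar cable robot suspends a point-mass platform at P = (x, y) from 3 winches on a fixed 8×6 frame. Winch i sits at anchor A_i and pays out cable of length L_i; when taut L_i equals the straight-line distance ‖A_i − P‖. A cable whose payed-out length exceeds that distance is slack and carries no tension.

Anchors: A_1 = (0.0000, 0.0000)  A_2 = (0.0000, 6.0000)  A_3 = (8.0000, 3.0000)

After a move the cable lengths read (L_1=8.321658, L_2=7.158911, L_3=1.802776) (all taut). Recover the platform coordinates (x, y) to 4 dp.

(7.0000, 4.5000)

circle eqns → linear via eq_j − eq_1; set c_j = A_j·A_j − L_j²
c_1 = 0.0000+0.0000−69.2500 = -69.2500
0.0000·x − 12.0000·y = c_1−c_2 = -54.0000
-16.0000·x − 6.0000·y = c_1−c_3 = -139.0000
solve first two rows → x=7.0000, y=4.5000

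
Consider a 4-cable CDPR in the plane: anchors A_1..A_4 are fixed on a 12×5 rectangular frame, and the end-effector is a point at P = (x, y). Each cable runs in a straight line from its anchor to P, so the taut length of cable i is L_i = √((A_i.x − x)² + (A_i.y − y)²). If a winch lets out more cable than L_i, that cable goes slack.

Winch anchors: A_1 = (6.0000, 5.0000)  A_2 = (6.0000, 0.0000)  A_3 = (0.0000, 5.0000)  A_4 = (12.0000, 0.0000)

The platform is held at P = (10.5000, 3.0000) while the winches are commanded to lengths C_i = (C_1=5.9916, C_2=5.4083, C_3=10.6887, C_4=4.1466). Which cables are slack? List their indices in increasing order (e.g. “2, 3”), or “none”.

i=1: geometric 4.9244 vs commanded 5.9916 ⇒ slack
i=2: geometric 5.4083 vs commanded 5.4083 ⇒ taut
i=3: geometric 10.6888 vs commanded 10.6887 ⇒ taut
i=4: geometric 3.3541 vs commanded 4.1466 ⇒ slack

1, 4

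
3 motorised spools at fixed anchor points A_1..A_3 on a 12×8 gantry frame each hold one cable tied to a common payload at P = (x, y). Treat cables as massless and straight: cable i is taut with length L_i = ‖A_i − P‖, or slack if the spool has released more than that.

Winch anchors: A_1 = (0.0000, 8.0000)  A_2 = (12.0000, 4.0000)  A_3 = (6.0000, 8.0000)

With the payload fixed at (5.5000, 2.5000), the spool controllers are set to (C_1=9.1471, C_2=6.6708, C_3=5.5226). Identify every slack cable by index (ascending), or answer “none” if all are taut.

1

cable 1: L_1 = ‖A_1−P‖ = 7.7782;  C_1 = 9.1471 → slack
cable 2: L_2 = ‖A_2−P‖ = 6.6708;  C_2 = 6.6708 → taut
cable 3: L_3 = ‖A_3−P‖ = 5.5227;  C_3 = 5.5226 → taut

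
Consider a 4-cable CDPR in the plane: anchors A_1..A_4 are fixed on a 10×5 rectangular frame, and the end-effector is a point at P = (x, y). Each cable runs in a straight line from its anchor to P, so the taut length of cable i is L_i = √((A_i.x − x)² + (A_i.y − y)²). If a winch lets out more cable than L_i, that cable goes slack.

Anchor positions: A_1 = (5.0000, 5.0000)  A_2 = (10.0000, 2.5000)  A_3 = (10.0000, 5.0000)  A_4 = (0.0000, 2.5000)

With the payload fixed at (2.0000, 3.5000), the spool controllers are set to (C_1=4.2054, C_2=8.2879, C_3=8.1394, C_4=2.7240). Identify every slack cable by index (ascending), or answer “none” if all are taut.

i=1: geometric 3.3541 vs commanded 4.2054 ⇒ slack
i=2: geometric 8.0623 vs commanded 8.2879 ⇒ slack
i=3: geometric 8.1394 vs commanded 8.1394 ⇒ taut
i=4: geometric 2.2361 vs commanded 2.7240 ⇒ slack

1, 2, 4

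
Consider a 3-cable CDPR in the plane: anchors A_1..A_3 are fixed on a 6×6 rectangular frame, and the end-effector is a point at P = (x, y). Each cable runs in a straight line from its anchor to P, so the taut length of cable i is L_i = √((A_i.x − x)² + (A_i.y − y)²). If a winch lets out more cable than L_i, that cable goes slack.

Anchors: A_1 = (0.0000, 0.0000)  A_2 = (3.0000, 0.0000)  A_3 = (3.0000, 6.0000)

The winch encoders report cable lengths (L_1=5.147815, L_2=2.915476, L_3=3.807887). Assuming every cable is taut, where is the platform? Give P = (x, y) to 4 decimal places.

expand ‖A_i−P‖²=L_i² and subtract eq 1 (q_i ≔ ‖A_i‖²−L_i²)
q_1 = 0.0000+0.0000−26.5000 = -26.5000
eq1−eq2 → [-6.0000  0.0000]·P = -27.0000
eq1−eq3 → [-6.0000  -12.0000]·P = -57.0000
2×2 solve → P = (4.5000, 2.5000)

(4.5000, 2.5000)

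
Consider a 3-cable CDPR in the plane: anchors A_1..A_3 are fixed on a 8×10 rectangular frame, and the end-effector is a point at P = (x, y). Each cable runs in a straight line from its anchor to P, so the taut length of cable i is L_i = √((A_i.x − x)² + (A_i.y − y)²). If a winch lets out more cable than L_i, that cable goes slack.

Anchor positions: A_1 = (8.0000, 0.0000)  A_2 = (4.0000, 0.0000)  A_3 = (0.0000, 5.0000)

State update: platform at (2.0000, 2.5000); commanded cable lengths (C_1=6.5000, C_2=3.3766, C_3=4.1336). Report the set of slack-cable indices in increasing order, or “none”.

i=1: geometric 6.5000 vs commanded 6.5000 ⇒ taut
i=2: geometric 3.2016 vs commanded 3.3766 ⇒ slack
i=3: geometric 3.2016 vs commanded 4.1336 ⇒ slack

2, 3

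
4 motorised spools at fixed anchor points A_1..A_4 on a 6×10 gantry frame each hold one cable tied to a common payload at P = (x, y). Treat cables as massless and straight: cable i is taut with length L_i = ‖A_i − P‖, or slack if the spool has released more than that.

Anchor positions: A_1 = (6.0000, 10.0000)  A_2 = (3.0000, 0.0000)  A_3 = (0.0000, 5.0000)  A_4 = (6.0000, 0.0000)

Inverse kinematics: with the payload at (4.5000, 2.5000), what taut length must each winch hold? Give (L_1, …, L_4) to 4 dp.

L_1 = √((6.0000−4.5000)² + (10.0000−2.5000)²) = 7.6485
L_2 = √((3.0000−4.5000)² + (0.0000−2.5000)²) = 2.9155
L_3 = √((0.0000−4.5000)² + (5.0000−2.5000)²) = 5.1478
L_4 = √((6.0000−4.5000)² + (0.0000−2.5000)²) = 2.9155

(7.6485, 2.9155, 5.1478, 2.9155)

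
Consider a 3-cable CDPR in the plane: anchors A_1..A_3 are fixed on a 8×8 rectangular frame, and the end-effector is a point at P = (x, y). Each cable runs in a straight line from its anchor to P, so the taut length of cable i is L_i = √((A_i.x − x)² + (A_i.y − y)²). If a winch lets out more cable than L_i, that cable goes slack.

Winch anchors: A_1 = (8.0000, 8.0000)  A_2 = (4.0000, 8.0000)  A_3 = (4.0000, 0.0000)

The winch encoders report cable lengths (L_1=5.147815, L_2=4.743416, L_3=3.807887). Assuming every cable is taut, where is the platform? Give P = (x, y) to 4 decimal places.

expand ‖A_i−P‖²=L_i² and subtract eq 1 (k_i ≔ ‖A_i‖²−L_i²)
k_1 = 64.0000+64.0000−26.5000 = 101.5000
eq1−eq2 → [8.0000  0.0000]·P = 44.0000
eq1−eq3 → [8.0000  16.0000]·P = 100.0000
2×2 solve → P = (5.5000, 3.5000)

(5.5000, 3.5000)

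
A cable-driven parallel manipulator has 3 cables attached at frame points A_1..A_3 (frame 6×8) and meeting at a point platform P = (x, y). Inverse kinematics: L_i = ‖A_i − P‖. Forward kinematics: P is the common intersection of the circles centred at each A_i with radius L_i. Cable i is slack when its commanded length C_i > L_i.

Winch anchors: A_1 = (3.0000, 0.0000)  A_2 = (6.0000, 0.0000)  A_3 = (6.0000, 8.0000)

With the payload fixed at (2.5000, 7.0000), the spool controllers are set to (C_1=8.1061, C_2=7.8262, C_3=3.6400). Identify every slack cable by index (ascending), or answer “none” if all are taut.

1

cable 1: L_1 = ‖A_1−P‖ = 7.0178;  C_1 = 8.1061 → slack
cable 2: L_2 = ‖A_2−P‖ = 7.8262;  C_2 = 7.8262 → taut
cable 3: L_3 = ‖A_3−P‖ = 3.6401;  C_3 = 3.6400 → taut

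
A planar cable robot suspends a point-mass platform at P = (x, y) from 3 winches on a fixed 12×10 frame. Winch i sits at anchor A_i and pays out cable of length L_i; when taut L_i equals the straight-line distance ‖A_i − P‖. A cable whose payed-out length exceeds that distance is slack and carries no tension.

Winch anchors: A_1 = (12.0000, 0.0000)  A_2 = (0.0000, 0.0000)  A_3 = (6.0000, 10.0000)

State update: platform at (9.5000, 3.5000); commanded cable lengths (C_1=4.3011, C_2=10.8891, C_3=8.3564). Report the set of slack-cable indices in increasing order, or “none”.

cable 1: √((2.5000)²+(-3.5000)²)=4.3012, C_1=4.3011: taut
cable 2: √((-9.5000)²+(-3.5000)²)=10.1242, C_2=10.8891: slack
cable 3: √((-3.5000)²+(6.5000)²)=7.3824, C_3=8.3564: slack

2, 3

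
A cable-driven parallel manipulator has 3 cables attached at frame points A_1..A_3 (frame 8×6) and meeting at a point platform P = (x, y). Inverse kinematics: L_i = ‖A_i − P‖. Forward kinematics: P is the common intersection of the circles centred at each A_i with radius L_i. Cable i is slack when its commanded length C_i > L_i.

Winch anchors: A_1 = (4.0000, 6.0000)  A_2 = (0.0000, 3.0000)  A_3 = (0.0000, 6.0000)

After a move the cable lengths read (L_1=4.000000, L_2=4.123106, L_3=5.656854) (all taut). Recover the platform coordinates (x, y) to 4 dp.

(4.0000, 2.0000)

each cable: (A_i−P)·(A_i−P) = L_i²; let k_i = ‖A_i‖²−L_i²
k_1 = 16.0000+36.0000−16.0000 = 36.0000
row 1: 8.0000x + 6.0000y = 44.0000  (k_2=-8.0000)
row 2: 8.0000x + 0.0000y = 32.0000  (k_3=4.0000)
Cramer on rows 1–2 → x = 4.0000, y = 2.0000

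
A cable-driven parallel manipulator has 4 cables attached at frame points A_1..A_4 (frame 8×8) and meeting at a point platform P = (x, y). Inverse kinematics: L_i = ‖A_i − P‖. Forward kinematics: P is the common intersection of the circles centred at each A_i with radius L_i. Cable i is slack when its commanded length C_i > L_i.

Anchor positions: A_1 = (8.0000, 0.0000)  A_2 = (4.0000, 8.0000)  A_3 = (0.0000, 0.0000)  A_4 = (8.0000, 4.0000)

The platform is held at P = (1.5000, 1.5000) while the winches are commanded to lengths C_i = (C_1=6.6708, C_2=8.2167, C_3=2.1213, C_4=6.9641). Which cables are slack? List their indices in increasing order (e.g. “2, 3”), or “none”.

2

i=1: geometric 6.6708 vs commanded 6.6708 ⇒ taut
i=2: geometric 6.9642 vs commanded 8.2167 ⇒ slack
i=3: geometric 2.1213 vs commanded 2.1213 ⇒ taut
i=4: geometric 6.9642 vs commanded 6.9641 ⇒ taut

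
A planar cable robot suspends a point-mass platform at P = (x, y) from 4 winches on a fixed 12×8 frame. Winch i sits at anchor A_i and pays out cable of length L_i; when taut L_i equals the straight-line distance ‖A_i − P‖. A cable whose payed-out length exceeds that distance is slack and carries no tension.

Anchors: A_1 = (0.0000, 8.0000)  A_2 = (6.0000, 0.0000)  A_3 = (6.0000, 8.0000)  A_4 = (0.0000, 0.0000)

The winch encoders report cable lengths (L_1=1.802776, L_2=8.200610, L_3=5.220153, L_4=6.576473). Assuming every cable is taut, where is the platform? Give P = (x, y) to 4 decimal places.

(1.0000, 6.5000)

expand ‖A_i−P‖²=L_i² and subtract eq 1 (k_i ≔ ‖A_i‖²−L_i²)
k_1 = 0.0000+64.0000−3.2500 = 60.7500
eq1−eq2 → [-12.0000  16.0000]·P = 92.0000
eq1−eq3 → [-12.0000  0.0000]·P = -12.0000
eq1−eq4 → [0.0000  16.0000]·P = 104.0000
2×2 solve → P = (1.0000, 6.5000)
check cable 4: ‖A_4−P‖² = 43.2500 ≈ L_4² = 43.2500 ✓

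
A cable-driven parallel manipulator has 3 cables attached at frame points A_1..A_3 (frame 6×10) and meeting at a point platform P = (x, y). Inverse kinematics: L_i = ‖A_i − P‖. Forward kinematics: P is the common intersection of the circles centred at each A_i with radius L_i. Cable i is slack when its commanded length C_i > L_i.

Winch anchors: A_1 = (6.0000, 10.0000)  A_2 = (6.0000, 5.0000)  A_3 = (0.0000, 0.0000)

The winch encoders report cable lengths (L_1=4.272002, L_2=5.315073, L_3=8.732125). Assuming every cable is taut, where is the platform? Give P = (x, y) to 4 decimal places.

expand ‖A_i−P‖²=L_i² and subtract eq 1 (k_i ≔ ‖A_i‖²−L_i²)
k_1 = 36.0000+100.0000−18.2500 = 117.7500
eq1−eq2 → [0.0000  10.0000]·P = 85.0000
eq1−eq3 → [12.0000  20.0000]·P = 194.0000
2×2 solve → P = (2.0000, 8.5000)

(2.0000, 8.5000)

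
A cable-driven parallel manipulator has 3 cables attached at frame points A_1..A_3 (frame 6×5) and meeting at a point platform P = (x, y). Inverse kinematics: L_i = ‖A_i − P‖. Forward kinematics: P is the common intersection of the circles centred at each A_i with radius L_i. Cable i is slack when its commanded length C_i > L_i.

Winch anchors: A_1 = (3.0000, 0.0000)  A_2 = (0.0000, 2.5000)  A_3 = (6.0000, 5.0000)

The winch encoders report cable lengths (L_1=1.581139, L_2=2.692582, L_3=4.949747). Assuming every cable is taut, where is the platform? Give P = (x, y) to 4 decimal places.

circle eqns → linear via eq_j − eq_1; set c_j = A_j·A_j − L_j²
c_1 = 9.0000+0.0000−2.5000 = 6.5000
6.0000·x − 5.0000·y = c_1−c_2 = 7.5000
-6.0000·x − 10.0000·y = c_1−c_3 = -30.0000
solve first two rows → x=2.5000, y=1.5000

(2.5000, 1.5000)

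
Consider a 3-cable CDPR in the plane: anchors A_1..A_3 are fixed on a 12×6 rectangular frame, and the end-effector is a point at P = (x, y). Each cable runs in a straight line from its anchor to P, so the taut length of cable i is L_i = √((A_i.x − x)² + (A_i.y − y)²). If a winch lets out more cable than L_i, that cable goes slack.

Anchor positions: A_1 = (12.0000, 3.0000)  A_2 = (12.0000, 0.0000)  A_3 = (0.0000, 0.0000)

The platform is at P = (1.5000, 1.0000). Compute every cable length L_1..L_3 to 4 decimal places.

L_1: Δ = A_1−P = (10.5000, 2.0000) → ‖Δ‖ = √114.2500 = 10.6888
L_2: Δ = A_2−P = (10.5000, -1.0000) → ‖Δ‖ = √111.2500 = 10.5475
L_3: Δ = A_3−P = (-1.5000, -1.0000) → ‖Δ‖ = √3.2500 = 1.8028

(10.6888, 10.5475, 1.8028)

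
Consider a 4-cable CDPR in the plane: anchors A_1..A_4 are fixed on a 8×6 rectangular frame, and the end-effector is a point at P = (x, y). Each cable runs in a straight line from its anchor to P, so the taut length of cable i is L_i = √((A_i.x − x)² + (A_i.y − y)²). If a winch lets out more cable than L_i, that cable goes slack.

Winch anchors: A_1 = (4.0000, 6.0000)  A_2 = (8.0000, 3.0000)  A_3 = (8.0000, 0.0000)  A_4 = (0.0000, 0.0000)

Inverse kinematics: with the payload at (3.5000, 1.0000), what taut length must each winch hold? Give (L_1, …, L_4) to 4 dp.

(5.0249, 4.9244, 4.6098, 3.6401)

cable 1: Δx=0.5000, Δy=5.0000; L_1 = √(Δx²+Δy²) = 5.0249
cable 2: Δx=4.5000, Δy=2.0000; L_2 = √(Δx²+Δy²) = 4.9244
cable 3: Δx=4.5000, Δy=-1.0000; L_3 = √(Δx²+Δy²) = 4.6098
cable 4: Δx=-3.5000, Δy=-1.0000; L_4 = √(Δx²+Δy²) = 3.6401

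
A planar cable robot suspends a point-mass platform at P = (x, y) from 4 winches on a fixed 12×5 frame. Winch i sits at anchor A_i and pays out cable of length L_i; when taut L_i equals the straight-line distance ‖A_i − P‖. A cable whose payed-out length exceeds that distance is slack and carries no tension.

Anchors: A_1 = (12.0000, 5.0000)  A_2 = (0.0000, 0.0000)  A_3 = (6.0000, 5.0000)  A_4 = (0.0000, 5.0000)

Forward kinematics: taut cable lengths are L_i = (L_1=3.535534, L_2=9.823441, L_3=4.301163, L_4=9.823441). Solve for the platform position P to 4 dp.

expand ‖A_i−P‖²=L_i² and subtract eq 1 (q_i ≔ ‖A_i‖²−L_i²)
q_1 = 144.0000+25.0000−12.5000 = 156.5000
eq1−eq2 → [24.0000  10.0000]·P = 253.0000
eq1−eq3 → [12.0000  0.0000]·P = 114.0000
eq1−eq4 → [24.0000  0.0000]·P = 228.0000
2×2 solve → P = (9.5000, 2.5000)
check cable 4: ‖A_4−P‖² = 96.5000 ≈ L_4² = 96.5000 ✓

(9.5000, 2.5000)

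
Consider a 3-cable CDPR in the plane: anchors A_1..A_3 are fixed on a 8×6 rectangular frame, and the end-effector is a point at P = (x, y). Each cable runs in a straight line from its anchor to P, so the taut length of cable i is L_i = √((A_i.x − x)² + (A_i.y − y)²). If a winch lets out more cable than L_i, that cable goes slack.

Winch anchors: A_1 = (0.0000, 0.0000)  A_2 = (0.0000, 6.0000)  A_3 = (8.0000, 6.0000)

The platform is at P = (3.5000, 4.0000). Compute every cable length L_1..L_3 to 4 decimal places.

(5.3151, 4.0311, 4.9244)

cable 1: Δx=-3.5000, Δy=-4.0000; L_1 = √(Δx²+Δy²) = 5.3151
cable 2: Δx=-3.5000, Δy=2.0000; L_2 = √(Δx²+Δy²) = 4.0311
cable 3: Δx=4.5000, Δy=2.0000; L_3 = √(Δx²+Δy²) = 4.9244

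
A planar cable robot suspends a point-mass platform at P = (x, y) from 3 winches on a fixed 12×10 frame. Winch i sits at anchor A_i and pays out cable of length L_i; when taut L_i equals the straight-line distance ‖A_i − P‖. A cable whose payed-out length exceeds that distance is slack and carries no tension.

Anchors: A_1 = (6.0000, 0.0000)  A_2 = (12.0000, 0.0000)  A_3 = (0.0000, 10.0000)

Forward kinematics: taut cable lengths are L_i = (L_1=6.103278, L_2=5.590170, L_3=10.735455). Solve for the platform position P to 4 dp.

(9.5000, 5.0000)

circle eqns → linear via eq_j − eq_1; set k_j = A_j·A_j − L_j²
k_1 = 36.0000+0.0000−37.2500 = -1.2500
-12.0000·x + 0.0000·y = k_1−k_2 = -114.0000
12.0000·x − 20.0000·y = k_1−k_3 = 14.0000
solve first two rows → x=9.5000, y=5.0000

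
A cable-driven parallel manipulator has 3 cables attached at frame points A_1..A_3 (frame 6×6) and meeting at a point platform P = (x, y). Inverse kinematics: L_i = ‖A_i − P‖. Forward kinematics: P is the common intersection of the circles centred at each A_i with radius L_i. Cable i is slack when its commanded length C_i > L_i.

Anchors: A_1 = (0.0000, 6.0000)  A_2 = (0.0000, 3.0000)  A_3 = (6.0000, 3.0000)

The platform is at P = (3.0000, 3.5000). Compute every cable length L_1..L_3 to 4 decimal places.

(3.9051, 3.0414, 3.0414)

cable 1: Δx=-3.0000, Δy=2.5000; L_1 = √(Δx²+Δy²) = 3.9051
cable 2: Δx=-3.0000, Δy=-0.5000; L_2 = √(Δx²+Δy²) = 3.0414
cable 3: Δx=3.0000, Δy=-0.5000; L_3 = √(Δx²+Δy²) = 3.0414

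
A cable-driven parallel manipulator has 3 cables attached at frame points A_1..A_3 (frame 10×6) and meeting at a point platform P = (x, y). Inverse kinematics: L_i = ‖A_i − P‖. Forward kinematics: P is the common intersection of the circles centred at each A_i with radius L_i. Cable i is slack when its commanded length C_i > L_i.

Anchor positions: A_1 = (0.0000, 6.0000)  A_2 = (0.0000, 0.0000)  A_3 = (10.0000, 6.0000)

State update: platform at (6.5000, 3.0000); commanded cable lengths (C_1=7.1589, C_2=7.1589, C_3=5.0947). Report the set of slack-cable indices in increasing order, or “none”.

3

cable 1: L_1 = ‖A_1−P‖ = 7.1589;  C_1 = 7.1589 → taut
cable 2: L_2 = ‖A_2−P‖ = 7.1589;  C_2 = 7.1589 → taut
cable 3: L_3 = ‖A_3−P‖ = 4.6098;  C_3 = 5.0947 → slack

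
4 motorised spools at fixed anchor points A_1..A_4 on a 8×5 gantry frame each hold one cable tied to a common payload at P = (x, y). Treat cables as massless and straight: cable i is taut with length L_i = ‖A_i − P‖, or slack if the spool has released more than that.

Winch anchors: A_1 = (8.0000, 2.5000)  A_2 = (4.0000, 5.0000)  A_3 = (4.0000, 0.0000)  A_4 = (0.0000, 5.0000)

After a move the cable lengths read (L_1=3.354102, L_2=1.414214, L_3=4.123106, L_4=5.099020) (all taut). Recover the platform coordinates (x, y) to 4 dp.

expand ‖A_i−P‖²=L_i² and subtract eq 1 (c_i ≔ ‖A_i‖²−L_i²)
c_1 = 64.0000+6.2500−11.2500 = 59.0000
eq1−eq2 → [8.0000  -5.0000]·P = 20.0000
eq1−eq3 → [8.0000  5.0000]·P = 60.0000
eq1−eq4 → [16.0000  -5.0000]·P = 60.0000
2×2 solve → P = (5.0000, 4.0000)
check cable 4: ‖A_4−P‖² = 26.0000 ≈ L_4² = 26.0000 ✓

(5.0000, 4.0000)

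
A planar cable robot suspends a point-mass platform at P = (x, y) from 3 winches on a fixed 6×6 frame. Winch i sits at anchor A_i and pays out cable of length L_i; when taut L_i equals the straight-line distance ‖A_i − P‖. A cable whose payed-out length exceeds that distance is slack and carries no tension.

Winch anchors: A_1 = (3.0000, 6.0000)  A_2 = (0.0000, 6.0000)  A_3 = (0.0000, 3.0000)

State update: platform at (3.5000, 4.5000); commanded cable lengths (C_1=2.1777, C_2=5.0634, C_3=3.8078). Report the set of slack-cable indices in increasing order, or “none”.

1, 2

cable 1: √((-0.5000)²+(1.5000)²)=1.5811, C_1=2.1777: slack
cable 2: √((-3.5000)²+(1.5000)²)=3.8079, C_2=5.0634: slack
cable 3: √((-3.5000)²+(-1.5000)²)=3.8079, C_3=3.8078: taut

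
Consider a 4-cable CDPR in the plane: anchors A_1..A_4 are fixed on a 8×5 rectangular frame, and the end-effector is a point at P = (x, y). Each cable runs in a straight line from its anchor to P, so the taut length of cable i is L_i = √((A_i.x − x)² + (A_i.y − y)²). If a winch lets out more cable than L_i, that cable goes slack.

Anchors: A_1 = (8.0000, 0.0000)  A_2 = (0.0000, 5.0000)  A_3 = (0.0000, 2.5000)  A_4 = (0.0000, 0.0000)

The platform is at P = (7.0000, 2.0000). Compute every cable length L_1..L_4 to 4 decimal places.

(2.2361, 7.6158, 7.0178, 7.2801)

cable 1: Δx=1.0000, Δy=-2.0000; L_1 = √(Δx²+Δy²) = 2.2361
cable 2: Δx=-7.0000, Δy=3.0000; L_2 = √(Δx²+Δy²) = 7.6158
cable 3: Δx=-7.0000, Δy=0.5000; L_3 = √(Δx²+Δy²) = 7.0178
cable 4: Δx=-7.0000, Δy=-2.0000; L_4 = √(Δx²+Δy²) = 7.2801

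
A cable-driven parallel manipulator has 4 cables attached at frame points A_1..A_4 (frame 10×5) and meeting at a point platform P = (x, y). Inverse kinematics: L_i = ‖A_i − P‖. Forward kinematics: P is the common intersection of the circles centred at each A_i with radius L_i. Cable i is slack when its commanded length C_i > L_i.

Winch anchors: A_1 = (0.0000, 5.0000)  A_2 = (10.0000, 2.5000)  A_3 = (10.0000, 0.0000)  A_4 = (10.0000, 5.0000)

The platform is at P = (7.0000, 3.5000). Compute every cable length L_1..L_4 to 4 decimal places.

L_1: Δ = A_1−P = (-7.0000, 1.5000) → ‖Δ‖ = √51.2500 = 7.1589
L_2: Δ = A_2−P = (3.0000, -1.0000) → ‖Δ‖ = √10.0000 = 3.1623
L_3: Δ = A_3−P = (3.0000, -3.5000) → ‖Δ‖ = √21.2500 = 4.6098
L_4: Δ = A_4−P = (3.0000, 1.5000) → ‖Δ‖ = √11.2500 = 3.3541

(7.1589, 3.1623, 4.6098, 3.3541)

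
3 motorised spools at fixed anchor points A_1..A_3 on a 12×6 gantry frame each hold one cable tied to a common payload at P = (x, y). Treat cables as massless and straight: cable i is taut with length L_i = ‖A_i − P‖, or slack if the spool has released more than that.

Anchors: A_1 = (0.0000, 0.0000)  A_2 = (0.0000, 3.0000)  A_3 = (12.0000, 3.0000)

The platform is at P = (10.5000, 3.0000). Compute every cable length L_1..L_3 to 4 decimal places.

L_1: Δ = A_1−P = (-10.5000, -3.0000) → ‖Δ‖ = √119.2500 = 10.9202
L_2: Δ = A_2−P = (-10.5000, 0.0000) → ‖Δ‖ = √110.2500 = 10.5000
L_3: Δ = A_3−P = (1.5000, 0.0000) → ‖Δ‖ = √2.2500 = 1.5000

(10.9202, 10.5000, 1.5000)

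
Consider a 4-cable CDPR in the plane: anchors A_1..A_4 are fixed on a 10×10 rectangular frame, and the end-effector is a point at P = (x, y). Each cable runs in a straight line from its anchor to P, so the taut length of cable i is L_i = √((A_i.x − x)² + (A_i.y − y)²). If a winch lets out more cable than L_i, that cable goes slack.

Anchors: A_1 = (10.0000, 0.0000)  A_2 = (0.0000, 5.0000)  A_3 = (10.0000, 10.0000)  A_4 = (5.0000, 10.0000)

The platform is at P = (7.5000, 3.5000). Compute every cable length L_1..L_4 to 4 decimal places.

L_1: Δ = A_1−P = (2.5000, -3.5000) → ‖Δ‖ = √18.5000 = 4.3012
L_2: Δ = A_2−P = (-7.5000, 1.5000) → ‖Δ‖ = √58.5000 = 7.6485
L_3: Δ = A_3−P = (2.5000, 6.5000) → ‖Δ‖ = √48.5000 = 6.9642
L_4: Δ = A_4−P = (-2.5000, 6.5000) → ‖Δ‖ = √48.5000 = 6.9642

(4.3012, 7.6485, 6.9642, 6.9642)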